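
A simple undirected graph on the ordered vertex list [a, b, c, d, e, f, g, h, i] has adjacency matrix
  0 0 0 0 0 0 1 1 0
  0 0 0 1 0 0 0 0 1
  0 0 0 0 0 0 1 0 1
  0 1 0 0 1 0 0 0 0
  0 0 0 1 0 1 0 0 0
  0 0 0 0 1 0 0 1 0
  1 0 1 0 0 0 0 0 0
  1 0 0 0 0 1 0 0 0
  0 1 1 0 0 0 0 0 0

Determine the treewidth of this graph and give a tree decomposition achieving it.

Each bag holds 3 vertices, so the decomposition has width 2, which upper-bounds the treewidth. For the lower bound, G contains the cycle i–b–d–e–f–h–a–g–c–i, so G is not a forest; only forests have treewidth ≤ 1, hence tw(G) ≥ 2. Hence tw(G) = 2 exactly.

Treewidth 2.
One such decomposition:
Bags: B1 = {b, d, i}  B2 = {d, e, i}  B3 = {e, f, i}  B4 = {f, h, i}  B5 = {a, h, i}  B6 = {a, g, i}  B7 = {c, g, i}
Tree: B1–B2, B2–B3, B3–B4, B4–B5, B5–B6, B6–B7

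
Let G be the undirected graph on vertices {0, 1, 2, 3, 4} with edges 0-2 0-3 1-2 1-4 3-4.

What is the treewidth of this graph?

2

A width-2 tree decomposition is:
Bags: B1 = {0, 2, 3}  B2 = {1, 2, 3}  B3 = {1, 3, 4}
Tree: B1–B2, B2–B3
The largest bag has 3 vertices, giving width 2; this decomposition certifies tw(G) ≤ 2. For the lower bound, G contains the cycle 3–0–2–1–4–3, so G is not a forest; only forests have treewidth ≤ 1, hence tw(G) ≥ 2. The upper and lower bounds meet at 2, so that is the treewidth.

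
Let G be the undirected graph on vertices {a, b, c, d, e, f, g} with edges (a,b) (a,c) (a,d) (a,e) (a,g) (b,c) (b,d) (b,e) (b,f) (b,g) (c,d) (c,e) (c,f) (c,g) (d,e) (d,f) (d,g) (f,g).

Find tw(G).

4

A width-4 tree decomposition is:
Bags: B1 = {a, b, c, d, g}  B2 = {a, b, c, d, e}  B3 = {b, c, d, f, g}
Tree: B1–B2, B1–B3
Each bag holds 5 vertices, so the decomposition has width 4, which upper-bounds the treewidth. Conversely, {b, c, d, f, g} is a clique of size 5, and the vertices of any clique must share a bag in every tree decomposition; so some bag has ≥ 5 vertices and tw(G) ≥ 4. Hence tw(G) = 4 exactly.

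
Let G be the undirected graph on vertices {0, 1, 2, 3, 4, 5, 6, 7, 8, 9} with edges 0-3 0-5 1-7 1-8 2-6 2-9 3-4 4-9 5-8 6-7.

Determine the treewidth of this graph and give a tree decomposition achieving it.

Treewidth 2.
One such decomposition:
Bags: B1 = {1, 5, 8}  B2 = {0, 1, 5}  B3 = {0, 1, 3}  B4 = {1, 3, 4}  B5 = {1, 4, 9}  B6 = {1, 2, 9}  B7 = {1, 2, 6}  B8 = {1, 6, 7}
Tree: B1–B2, B2–B3, B3–B4, B4–B5, B5–B6, B6–B7, B7–B8

The largest bag has 3 vertices, giving width 2; this decomposition certifies tw(G) ≤ 2. The edges 1–8–5–0–3–4–9–2–6–7–1 form a cycle, so G is not a tree and its treewidth is at least 2. Therefore the treewidth is 2.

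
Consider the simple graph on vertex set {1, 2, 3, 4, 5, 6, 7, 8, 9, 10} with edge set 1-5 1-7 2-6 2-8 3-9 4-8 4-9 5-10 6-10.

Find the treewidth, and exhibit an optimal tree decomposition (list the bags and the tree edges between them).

Treewidth 1.
One such decomposition:
Bags: B1 = {3, 9}  B2 = {4, 9}  B3 = {4, 8}  B4 = {2, 8}  B5 = {2, 6}  B6 = {6, 10}  B7 = {5, 10}  B8 = {1, 5}  B9 = {1, 7}
Tree: B1–B2, B2–B3, B3–B4, B4–B5, B5–B6, B6–B7, B7–B8, B8–B9

Every bag has size at most 2, so the width is 2 − 1 = 1 and tw(G) ≤ 1. Since G has at least one edge (e.g. 3–9), it is not an edgeless graph, so tw(G) ≥ 1. Therefore the treewidth is 1.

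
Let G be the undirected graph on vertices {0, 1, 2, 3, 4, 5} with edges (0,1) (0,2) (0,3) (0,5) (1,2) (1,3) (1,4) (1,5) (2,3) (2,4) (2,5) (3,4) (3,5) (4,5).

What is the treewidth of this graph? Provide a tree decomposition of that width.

The largest bag has 5 vertices, giving width 4; this decomposition certifies tw(G) ≤ 4. Conversely, {0, 1, 2, 3, 5} is a clique of size 5, and the vertices of any clique must share a bag in every tree decomposition; so some bag has ≥ 5 vertices and tw(G) ≥ 4. Therefore the treewidth is 4.

Treewidth 4.
One optimal decomposition is:
Bags: B1 = {1, 2, 3, 4, 5}  B2 = {0, 1, 2, 3, 5}
Tree: B1–B2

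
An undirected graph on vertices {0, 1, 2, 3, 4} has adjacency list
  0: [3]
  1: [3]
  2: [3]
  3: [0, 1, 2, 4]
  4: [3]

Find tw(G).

1

A width-1 tree decomposition is:
Bags: B1 = {2, 3}  B2 = {3, 4}  B3 = {0, 3}  B4 = {1, 3}
Tree: B1–B2, B1–B3, B2–B4
Every bag has size at most 2, so the width is 2 − 1 = 1 and tw(G) ≤ 1. Any graph with an edge has treewidth ≥ 1, and G has the edge 2–3. The upper and lower bounds meet at 1, so that is the treewidth.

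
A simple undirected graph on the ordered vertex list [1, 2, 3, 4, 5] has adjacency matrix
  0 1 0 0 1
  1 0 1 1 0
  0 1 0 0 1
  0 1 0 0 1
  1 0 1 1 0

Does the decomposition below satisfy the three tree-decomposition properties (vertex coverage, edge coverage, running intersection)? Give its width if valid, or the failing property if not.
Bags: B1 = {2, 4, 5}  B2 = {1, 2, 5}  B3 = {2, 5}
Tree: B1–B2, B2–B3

A tree decomposition must satisfy three properties: every vertex lies in some bag; for every edge, both endpoints lie together in some bag; and for every vertex, the bags containing it form a connected subtree. Here vertex 3 appears in no bag, so the decomposition is invalid.

No — vertex 3 appears in no bag.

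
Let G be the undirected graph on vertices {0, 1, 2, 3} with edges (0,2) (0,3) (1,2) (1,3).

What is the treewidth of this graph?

2

A width-2 tree decomposition is:
Bags: B1 = {0, 2, 3}  B2 = {1, 2, 3}
Tree: B1–B2
Every bag has size at most 3, so the width is 3 − 1 = 2 and tw(G) ≤ 2. Since 3–0–2–1–3 is a cycle in G, G is not acyclic. Forests are exactly the graphs of treewidth ≤ 1, so tw(G) ≥ 2. The upper and lower bounds meet at 2, so that is the treewidth.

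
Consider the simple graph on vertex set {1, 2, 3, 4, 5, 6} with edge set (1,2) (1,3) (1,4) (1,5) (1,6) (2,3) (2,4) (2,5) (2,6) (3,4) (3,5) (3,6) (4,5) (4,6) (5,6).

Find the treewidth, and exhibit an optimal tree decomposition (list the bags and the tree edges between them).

Treewidth 5.
One optimal decomposition is:
Bags: B1 = {1, 2, 3, 4, 5, 6}
Tree: (single bag)

A single bag containing all 6 vertices is trivially a valid decomposition of width 5. Conversely, {1, 2, 3, 4, 5, 6} is a clique of size 6, and the vertices of any clique must share a bag in every tree decomposition; so some bag has ≥ 6 vertices and tw(G) ≥ 5. Combining the bounds, tw(G) = 5.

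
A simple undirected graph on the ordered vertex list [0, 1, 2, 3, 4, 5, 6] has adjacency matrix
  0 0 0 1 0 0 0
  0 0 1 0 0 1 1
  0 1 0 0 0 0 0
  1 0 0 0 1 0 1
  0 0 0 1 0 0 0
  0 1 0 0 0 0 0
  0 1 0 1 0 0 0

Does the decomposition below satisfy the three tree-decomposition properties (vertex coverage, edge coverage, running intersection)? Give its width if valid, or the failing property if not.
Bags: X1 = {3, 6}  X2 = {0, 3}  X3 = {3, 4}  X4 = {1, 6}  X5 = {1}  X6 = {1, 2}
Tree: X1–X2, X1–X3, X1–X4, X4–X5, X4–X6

A tree decomposition must satisfy three properties: every vertex lies in some bag; for every edge, both endpoints lie together in some bag; and for every vertex, the bags containing it form a connected subtree. Here vertex 5 appears in no bag, so the decomposition is invalid.

No — vertex 5 appears in no bag.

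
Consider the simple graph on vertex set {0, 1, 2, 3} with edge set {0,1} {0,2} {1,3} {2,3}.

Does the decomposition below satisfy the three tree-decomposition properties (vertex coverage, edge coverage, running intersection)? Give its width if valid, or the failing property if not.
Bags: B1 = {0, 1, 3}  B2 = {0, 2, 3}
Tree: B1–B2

Vertex coverage: the bags together contain {0, 1, 2, 3}, the full vertex set. Edge coverage: each edge of G has both endpoints in at least one bag. Running intersection: for every vertex, the bags containing it form a connected subtree. All three properties hold, so this is a valid tree decomposition of width max|bag| − 1 = 2, and hence tw(G) ≤ 2.

Yes; width 2.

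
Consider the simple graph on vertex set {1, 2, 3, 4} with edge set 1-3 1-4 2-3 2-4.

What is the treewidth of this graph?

A width-2 tree decomposition is:
Bags: B1 = {1, 2, 3}  B2 = {1, 2, 4}
Tree: B1–B2
Each bag holds 3 vertices, so the decomposition has width 2, which upper-bounds the treewidth. The edges 2–3–1–4–2 form a cycle, so G is not a tree and its treewidth is at least 2. Combining the bounds, tw(G) = 2.

2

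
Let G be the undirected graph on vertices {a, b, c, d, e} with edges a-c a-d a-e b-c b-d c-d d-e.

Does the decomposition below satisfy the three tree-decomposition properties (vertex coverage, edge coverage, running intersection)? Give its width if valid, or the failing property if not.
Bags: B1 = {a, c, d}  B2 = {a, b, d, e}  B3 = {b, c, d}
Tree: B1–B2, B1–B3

A tree decomposition must satisfy three properties: every vertex lies in some bag; for every edge, both endpoints lie together in some bag; and for every vertex, the bags containing it form a connected subtree. Here bags containing vertex b are not connected in the tree, so the decomposition is invalid.

No — bags containing vertex b are not connected in the tree.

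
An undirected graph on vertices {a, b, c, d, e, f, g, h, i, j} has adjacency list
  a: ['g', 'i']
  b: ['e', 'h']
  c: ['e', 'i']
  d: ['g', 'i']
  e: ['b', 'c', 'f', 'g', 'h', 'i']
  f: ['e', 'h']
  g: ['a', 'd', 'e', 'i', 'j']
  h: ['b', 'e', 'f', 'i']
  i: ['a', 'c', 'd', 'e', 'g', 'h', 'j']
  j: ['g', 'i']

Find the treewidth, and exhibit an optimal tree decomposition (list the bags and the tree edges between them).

Treewidth 2.
One optimal decomposition is:
Bags: B1 = {d, g, i}  B2 = {e, g, i}  B3 = {e, h, i}  B4 = {g, i, j}  B5 = {c, e, i}  B6 = {e, f, h}  B7 = {b, e, h}  B8 = {a, g, i}
Tree: B1–B2, B2–B3, B2–B4, B2–B5, B3–B6, B3–B7, B1–B8

Every bag has size at most 3, so the width is 3 − 1 = 2 and tw(G) ≤ 2. Conversely, {e, f, h} is a clique of size 3, and the vertices of any clique must share a bag in every tree decomposition; so some bag has ≥ 3 vertices and tw(G) ≥ 2. Hence tw(G) = 2 exactly.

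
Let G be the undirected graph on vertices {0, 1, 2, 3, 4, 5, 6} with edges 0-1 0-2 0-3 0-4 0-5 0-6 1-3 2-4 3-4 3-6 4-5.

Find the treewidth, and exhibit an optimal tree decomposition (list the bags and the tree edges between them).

The largest bag has 3 vertices, giving width 2; this decomposition certifies tw(G) ≤ 2. For the lower bound, the 3 vertices {0, 2, 4} are pairwise adjacent, and any tree decomposition puts a clique entirely inside one bag — forcing width ≥ 2. The upper and lower bounds meet at 2, so that is the treewidth.

Treewidth 2.
Bags: B1 = {0, 1, 3}  B2 = {0, 3, 4}  B3 = {0, 2, 4}  B4 = {0, 4, 5}  B5 = {0, 3, 6}
Tree: B1–B2, B2–B3, B3–B4, B1–B5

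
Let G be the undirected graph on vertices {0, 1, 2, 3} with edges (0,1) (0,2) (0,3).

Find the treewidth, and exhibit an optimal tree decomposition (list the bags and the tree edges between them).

Each bag holds 2 vertices, so the decomposition has width 1, which upper-bounds the treewidth. G has an edge, so its treewidth is at least 1. The upper and lower bounds meet at 1, so that is the treewidth.

Treewidth 1.
One optimal decomposition is:
Bags: B1 = {0, 3}  B2 = {0, 2}  B3 = {0, 1}
Tree: B1–B2, B1–B3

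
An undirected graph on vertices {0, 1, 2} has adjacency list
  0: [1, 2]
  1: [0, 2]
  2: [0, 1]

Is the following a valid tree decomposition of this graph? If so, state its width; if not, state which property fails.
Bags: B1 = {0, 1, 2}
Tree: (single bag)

Vertex coverage: the bags together contain {0, 1, 2}, the full vertex set. Edge coverage: each edge of G has both endpoints in at least one bag. Running intersection: for every vertex, the bags containing it form a connected subtree. All three properties hold, so this is a valid tree decomposition of width max|bag| − 1 = 2, and hence tw(G) ≤ 2.

Yes; width 2.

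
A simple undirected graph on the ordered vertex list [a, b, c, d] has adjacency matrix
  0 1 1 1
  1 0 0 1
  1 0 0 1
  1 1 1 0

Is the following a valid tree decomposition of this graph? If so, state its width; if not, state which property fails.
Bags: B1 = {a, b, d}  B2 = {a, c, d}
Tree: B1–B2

Yes; width 2.

Every vertex of G appears in some bag (union = {a, b, c, d}); every edge is covered by a bag; and for each vertex v the set of bags containing v is connected in the bag tree. The decomposition is therefore valid. The largest bag has 3 vertices, so the width is 2.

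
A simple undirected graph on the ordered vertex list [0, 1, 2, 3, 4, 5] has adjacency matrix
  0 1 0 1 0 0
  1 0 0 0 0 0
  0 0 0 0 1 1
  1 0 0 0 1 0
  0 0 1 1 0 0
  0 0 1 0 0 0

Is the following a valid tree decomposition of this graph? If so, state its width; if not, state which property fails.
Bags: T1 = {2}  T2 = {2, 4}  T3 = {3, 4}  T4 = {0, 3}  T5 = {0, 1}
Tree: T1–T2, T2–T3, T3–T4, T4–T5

No — vertex 5 appears in no bag.

A tree decomposition must satisfy three properties: every vertex lies in some bag; for every edge, both endpoints lie together in some bag; and for every vertex, the bags containing it form a connected subtree. Here vertex 5 appears in no bag, so the decomposition is invalid.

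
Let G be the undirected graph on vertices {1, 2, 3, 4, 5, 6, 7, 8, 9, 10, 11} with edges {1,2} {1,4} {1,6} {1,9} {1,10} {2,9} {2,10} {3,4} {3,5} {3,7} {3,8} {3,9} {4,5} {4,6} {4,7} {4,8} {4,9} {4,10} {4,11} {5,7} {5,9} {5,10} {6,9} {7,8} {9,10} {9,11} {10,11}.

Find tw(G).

3

A width-3 tree decomposition is:
Bags: B1 = {1, 4, 6, 9}  B2 = {1, 4, 9, 10}  B3 = {4, 9, 10, 11}  B4 = {4, 5, 9, 10}  B5 = {3, 4, 5, 9}  B6 = {1, 2, 9, 10}  B7 = {3, 4, 5, 7}  B8 = {3, 4, 7, 8}
Tree: B1–B2, B2–B3, B3–B4, B4–B5, B2–B6, B5–B7, B7–B8
Every bag has size at most 4, so the width is 4 − 1 = 3 and tw(G) ≤ 3. On the other hand G contains the 4-clique {1, 2, 9, 10}. A clique must lie in a single bag of any decomposition, so no decomposition can have width below 3. The upper and lower bounds meet at 3, so that is the treewidth.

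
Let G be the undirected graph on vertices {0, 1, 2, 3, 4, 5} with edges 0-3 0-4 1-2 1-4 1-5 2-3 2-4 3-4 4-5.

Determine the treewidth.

A width-2 tree decomposition is:
Bags: B1 = {0, 3, 4}  B2 = {2, 3, 4}  B3 = {1, 2, 4}  B4 = {1, 4, 5}
Tree: B1–B2, B2–B3, B3–B4
The largest bag has 3 vertices, giving width 2; this decomposition certifies tw(G) ≤ 2. On the other hand G contains the 3-clique {0, 3, 4}. A clique must lie in a single bag of any decomposition, so no decomposition can have width below 2. Therefore the treewidth is 2.

2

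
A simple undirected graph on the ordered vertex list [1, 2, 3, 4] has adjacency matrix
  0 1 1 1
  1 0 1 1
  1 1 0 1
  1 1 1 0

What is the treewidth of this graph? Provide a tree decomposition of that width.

A single bag containing all 4 vertices is trivially a valid decomposition of width 3. On the other hand G contains the 4-clique {1, 2, 3, 4}. A clique must lie in a single bag of any decomposition, so no decomposition can have width below 3. The upper and lower bounds meet at 3, so that is the treewidth.

Treewidth 3.
One such decomposition:
Bags: B1 = {1, 2, 3, 4}
Tree: (single bag)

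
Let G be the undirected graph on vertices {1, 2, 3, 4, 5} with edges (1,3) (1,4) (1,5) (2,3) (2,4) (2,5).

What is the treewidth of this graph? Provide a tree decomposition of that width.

The largest bag has 3 vertices, giving width 2; this decomposition certifies tw(G) ≤ 2. For the lower bound, G contains the cycle 5–1–4–2–5, so G is not a forest; only forests have treewidth ≤ 1, hence tw(G) ≥ 2. The upper and lower bounds meet at 2, so that is the treewidth.

Treewidth 2.
One optimal decomposition is:
Bags: B1 = {1, 2, 5}  B2 = {1, 2, 4}  B3 = {1, 2, 3}
Tree: B1–B2, B2–B3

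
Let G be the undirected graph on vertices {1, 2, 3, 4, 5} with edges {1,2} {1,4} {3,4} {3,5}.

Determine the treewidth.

A width-1 tree decomposition is:
Bags: B1 = {3, 5}  B2 = {3, 4}  B3 = {1, 4}  B4 = {1, 2}
Tree: B1–B2, B2–B3, B3–B4
Each bag holds 2 vertices, so the decomposition has width 1, which upper-bounds the treewidth. G has an edge, so its treewidth is at least 1. Combining the bounds, tw(G) = 1.

1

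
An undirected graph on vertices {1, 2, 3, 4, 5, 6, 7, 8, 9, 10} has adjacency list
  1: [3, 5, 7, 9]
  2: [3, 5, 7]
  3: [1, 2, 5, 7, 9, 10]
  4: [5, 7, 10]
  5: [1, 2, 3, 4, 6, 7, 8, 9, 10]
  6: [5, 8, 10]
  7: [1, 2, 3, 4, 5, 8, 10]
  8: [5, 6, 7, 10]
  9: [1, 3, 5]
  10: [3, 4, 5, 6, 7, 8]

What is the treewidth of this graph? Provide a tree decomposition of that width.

Each bag holds 4 vertices, so the decomposition has width 3, which upper-bounds the treewidth. On the other hand G contains the 4-clique {1, 3, 5, 9}. A clique must lie in a single bag of any decomposition, so no decomposition can have width below 3. Combining the bounds, tw(G) = 3.

Treewidth 3.
One optimal decomposition is:
Bags: B1 = {3, 5, 7, 10}  B2 = {5, 7, 8, 10}  B3 = {4, 5, 7, 10}  B4 = {1, 3, 5, 7}  B5 = {5, 6, 8, 10}  B6 = {1, 3, 5, 9}  B7 = {2, 3, 5, 7}
Tree: B1–B2, B1–B3, B1–B4, B2–B5, B4–B6, B4–B7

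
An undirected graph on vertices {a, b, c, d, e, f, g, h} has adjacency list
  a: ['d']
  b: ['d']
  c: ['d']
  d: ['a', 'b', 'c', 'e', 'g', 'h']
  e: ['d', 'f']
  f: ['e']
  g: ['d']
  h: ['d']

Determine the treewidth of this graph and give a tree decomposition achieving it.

Every bag has size at most 2, so the width is 2 − 1 = 1 and tw(G) ≤ 1. G has an edge, so its treewidth is at least 1. The upper and lower bounds meet at 1, so that is the treewidth.

Treewidth 1.
Bags: B1 = {d, e}  B2 = {b, d}  B3 = {c, d}  B4 = {d, g}  B5 = {a, d}  B6 = {e, f}  B7 = {d, h}
Tree: B1–B2, B2–B3, B3–B4, B4–B5, B1–B6, B3–B7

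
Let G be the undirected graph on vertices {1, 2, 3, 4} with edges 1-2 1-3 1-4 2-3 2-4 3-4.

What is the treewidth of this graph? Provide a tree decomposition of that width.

Treewidth 3.
One such decomposition:
Bags: B1 = {1, 2, 3, 4}
Tree: (single bag)

A single bag containing all 4 vertices is trivially a valid decomposition of width 3. On the other hand G contains the 4-clique {1, 2, 3, 4}. A clique must lie in a single bag of any decomposition, so no decomposition can have width below 3. Therefore the treewidth is 3.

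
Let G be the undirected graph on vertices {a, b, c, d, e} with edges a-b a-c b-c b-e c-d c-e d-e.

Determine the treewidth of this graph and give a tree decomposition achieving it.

Each bag holds 3 vertices, so the decomposition has width 2, which upper-bounds the treewidth. For the lower bound, the 3 vertices {c, d, e} are pairwise adjacent, and any tree decomposition puts a clique entirely inside one bag — forcing width ≥ 2. Hence tw(G) = 2 exactly.

Treewidth 2.
One such decomposition:
Bags: B1 = {b, c, e}  B2 = {a, b, c}  B3 = {c, d, e}
Tree: B1–B2, B1–B3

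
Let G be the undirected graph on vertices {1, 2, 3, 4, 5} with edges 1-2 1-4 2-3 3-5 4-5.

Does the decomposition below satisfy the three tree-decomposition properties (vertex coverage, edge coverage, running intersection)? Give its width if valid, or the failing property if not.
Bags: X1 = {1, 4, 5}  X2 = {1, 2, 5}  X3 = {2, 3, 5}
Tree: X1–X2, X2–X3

Yes; width 2.

Vertex coverage: the bags together contain {1, 2, 3, 4, 5}, the full vertex set. Edge coverage: each edge of G has both endpoints in at least one bag. Running intersection: for every vertex, the bags containing it form a connected subtree. All three properties hold, so this is a valid tree decomposition of width max|bag| − 1 = 2, and hence tw(G) ≤ 2.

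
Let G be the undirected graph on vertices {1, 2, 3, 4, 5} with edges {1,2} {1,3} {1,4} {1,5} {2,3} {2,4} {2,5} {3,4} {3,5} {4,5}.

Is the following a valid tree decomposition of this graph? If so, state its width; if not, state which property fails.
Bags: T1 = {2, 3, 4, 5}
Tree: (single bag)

No — vertex 1 appears in no bag.

A tree decomposition must satisfy three properties: every vertex lies in some bag; for every edge, both endpoints lie together in some bag; and for every vertex, the bags containing it form a connected subtree. Here vertex 1 appears in no bag, so the decomposition is invalid.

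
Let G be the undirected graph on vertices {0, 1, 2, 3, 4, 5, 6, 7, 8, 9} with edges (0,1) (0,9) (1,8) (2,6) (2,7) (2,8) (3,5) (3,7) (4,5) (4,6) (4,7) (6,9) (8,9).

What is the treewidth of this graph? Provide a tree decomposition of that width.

Treewidth 2.
One such decomposition:
Bags: B1 = {3, 4, 5}  B2 = {3, 4, 7}  B3 = {4, 6, 7}  B4 = {2, 6, 7}  B5 = {2, 6, 9}  B6 = {2, 8, 9}  B7 = {0, 8, 9}  B8 = {0, 1, 8}
Tree: B1–B2, B2–B3, B3–B4, B4–B5, B5–B6, B6–B7, B7–B8

The largest bag has 3 vertices, giving width 2; this decomposition certifies tw(G) ≤ 2. The edges 5–3–7–4–5 form a cycle, so G is not a tree and its treewidth is at least 2. Therefore the treewidth is 2.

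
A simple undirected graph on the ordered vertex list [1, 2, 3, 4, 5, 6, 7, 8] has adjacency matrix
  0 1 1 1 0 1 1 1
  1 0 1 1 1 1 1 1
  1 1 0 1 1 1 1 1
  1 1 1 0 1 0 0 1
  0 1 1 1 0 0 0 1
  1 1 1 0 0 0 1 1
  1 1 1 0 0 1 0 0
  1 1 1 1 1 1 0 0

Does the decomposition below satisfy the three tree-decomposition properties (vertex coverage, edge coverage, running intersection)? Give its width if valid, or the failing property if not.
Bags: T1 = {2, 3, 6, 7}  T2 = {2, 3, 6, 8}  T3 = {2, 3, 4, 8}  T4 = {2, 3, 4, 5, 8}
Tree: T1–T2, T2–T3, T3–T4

No — vertex 1 appears in no bag.

A tree decomposition must satisfy three properties: every vertex lies in some bag; for every edge, both endpoints lie together in some bag; and for every vertex, the bags containing it form a connected subtree. Here vertex 1 appears in no bag, so the decomposition is invalid.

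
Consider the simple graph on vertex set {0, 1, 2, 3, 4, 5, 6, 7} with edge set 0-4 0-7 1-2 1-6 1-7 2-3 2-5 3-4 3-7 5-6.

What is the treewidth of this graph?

2

A width-2 tree decomposition is:
Bags: B1 = {0, 4, 7}  B2 = {3, 4, 7}  B3 = {1, 3, 7}  B4 = {1, 2, 3}  B5 = {1, 2, 6}  B6 = {2, 5, 6}
Tree: B1–B2, B2–B3, B3–B4, B4–B5, B5–B6
The largest bag has 3 vertices, giving width 2; this decomposition certifies tw(G) ≤ 2. The edges 0–4–3–7–0 form a cycle, so G is not a tree and its treewidth is at least 2. Hence tw(G) = 2 exactly.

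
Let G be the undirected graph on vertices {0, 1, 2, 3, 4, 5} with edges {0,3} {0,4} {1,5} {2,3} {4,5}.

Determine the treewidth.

1

A width-1 tree decomposition is:
Bags: B1 = {0, 4}  B2 = {4, 5}  B3 = {1, 5}  B4 = {0, 3}  B5 = {2, 3}
Tree: B1–B2, B2–B3, B1–B4, B4–B5
Each bag holds 2 vertices, so the decomposition has width 1, which upper-bounds the treewidth. G has an edge, so its treewidth is at least 1. Therefore the treewidth is 1.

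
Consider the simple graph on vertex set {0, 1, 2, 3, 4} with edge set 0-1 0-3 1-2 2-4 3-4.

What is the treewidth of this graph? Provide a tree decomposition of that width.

Every bag has size at most 3, so the width is 3 − 1 = 2 and tw(G) ≤ 2. Since 4–3–0–1–2–4 is a cycle in G, G is not acyclic. Forests are exactly the graphs of treewidth ≤ 1, so tw(G) ≥ 2. Therefore the treewidth is 2.

Treewidth 2.
Bags: B1 = {0, 3, 4}  B2 = {0, 1, 4}  B3 = {1, 2, 4}
Tree: B1–B2, B2–B3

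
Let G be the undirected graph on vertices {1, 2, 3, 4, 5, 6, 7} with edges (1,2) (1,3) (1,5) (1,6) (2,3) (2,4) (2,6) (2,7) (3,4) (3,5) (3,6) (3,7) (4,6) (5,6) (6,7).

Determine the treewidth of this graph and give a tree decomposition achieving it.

Treewidth 3.
Bags: B1 = {1, 2, 3, 6}  B2 = {1, 3, 5, 6}  B3 = {2, 3, 6, 7}  B4 = {2, 3, 4, 6}
Tree: B1–B2, B1–B3, B3–B4

Each bag holds 4 vertices, so the decomposition has width 3, which upper-bounds the treewidth. On the other hand G contains the 4-clique {1, 2, 3, 6}. A clique must lie in a single bag of any decomposition, so no decomposition can have width below 3. Hence tw(G) = 3 exactly.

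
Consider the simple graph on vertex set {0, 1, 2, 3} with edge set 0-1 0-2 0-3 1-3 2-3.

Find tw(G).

A width-2 tree decomposition is:
Bags: B1 = {0, 2, 3}  B2 = {0, 1, 3}
Tree: B1–B2
Every bag has size at most 3, so the width is 3 − 1 = 2 and tw(G) ≤ 2. For the lower bound, the 3 vertices {0, 1, 3} are pairwise adjacent, and any tree decomposition puts a clique entirely inside one bag — forcing width ≥ 2. The upper and lower bounds meet at 2, so that is the treewidth.

2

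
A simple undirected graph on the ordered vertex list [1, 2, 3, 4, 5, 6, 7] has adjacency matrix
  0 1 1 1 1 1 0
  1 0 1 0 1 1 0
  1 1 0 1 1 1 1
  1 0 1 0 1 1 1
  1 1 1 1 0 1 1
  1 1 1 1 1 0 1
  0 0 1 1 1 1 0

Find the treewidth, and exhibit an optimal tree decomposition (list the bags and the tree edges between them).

Treewidth 4.
One such decomposition:
Bags: B1 = {1, 3, 4, 5, 6}  B2 = {3, 4, 5, 6, 7}  B3 = {1, 2, 3, 5, 6}
Tree: B1–B2, B1–B3

Each bag holds 5 vertices, so the decomposition has width 4, which upper-bounds the treewidth. Conversely, {1, 2, 3, 5, 6} is a clique of size 5, and the vertices of any clique must share a bag in every tree decomposition; so some bag has ≥ 5 vertices and tw(G) ≥ 4. The upper and lower bounds meet at 4, so that is the treewidth.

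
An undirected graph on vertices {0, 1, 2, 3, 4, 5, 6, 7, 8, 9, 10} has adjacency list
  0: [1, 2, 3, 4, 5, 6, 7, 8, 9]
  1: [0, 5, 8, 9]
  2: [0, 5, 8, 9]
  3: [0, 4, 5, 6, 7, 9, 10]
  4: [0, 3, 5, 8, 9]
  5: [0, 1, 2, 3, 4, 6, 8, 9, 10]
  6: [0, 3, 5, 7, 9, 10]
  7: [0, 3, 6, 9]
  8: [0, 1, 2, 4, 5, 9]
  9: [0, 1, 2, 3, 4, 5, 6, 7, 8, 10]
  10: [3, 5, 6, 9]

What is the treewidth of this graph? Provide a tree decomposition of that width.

Treewidth 4.
One such decomposition:
Bags: B1 = {0, 3, 4, 5, 9}  B2 = {0, 4, 5, 8, 9}  B3 = {0, 3, 5, 6, 9}  B4 = {3, 5, 6, 9, 10}  B5 = {0, 1, 5, 8, 9}  B6 = {0, 2, 5, 8, 9}  B7 = {0, 3, 6, 7, 9}
Tree: B1–B2, B1–B3, B3–B4, B2–B5, B5–B6, B3–B7

Each bag holds 5 vertices, so the decomposition has width 4, which upper-bounds the treewidth. For the lower bound, the 5 vertices {0, 1, 5, 8, 9} are pairwise adjacent, and any tree decomposition puts a clique entirely inside one bag — forcing width ≥ 4. Combining the bounds, tw(G) = 4.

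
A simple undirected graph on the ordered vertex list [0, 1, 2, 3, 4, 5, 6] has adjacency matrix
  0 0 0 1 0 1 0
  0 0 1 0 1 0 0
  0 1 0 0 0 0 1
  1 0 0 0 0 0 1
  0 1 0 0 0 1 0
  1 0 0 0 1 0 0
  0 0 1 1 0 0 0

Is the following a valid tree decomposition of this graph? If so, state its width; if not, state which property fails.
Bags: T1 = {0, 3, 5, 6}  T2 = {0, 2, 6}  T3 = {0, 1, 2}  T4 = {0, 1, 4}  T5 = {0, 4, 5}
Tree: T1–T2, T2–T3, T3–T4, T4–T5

No — bags containing vertex 5 are not connected in the tree.

A tree decomposition must satisfy three properties: every vertex lies in some bag; for every edge, both endpoints lie together in some bag; and for every vertex, the bags containing it form a connected subtree. Here bags containing vertex 5 are not connected in the tree, so the decomposition is invalid.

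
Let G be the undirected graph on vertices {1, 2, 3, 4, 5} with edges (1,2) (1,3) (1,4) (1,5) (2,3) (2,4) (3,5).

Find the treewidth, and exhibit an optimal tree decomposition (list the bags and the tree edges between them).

Treewidth 2.
One optimal decomposition is:
Bags: B1 = {1, 2, 3}  B2 = {1, 2, 4}  B3 = {1, 3, 5}
Tree: B1–B2, B1–B3

Each bag holds 3 vertices, so the decomposition has width 2, which upper-bounds the treewidth. Conversely, {1, 2, 3} is a clique of size 3, and the vertices of any clique must share a bag in every tree decomposition; so some bag has ≥ 3 vertices and tw(G) ≥ 2. Therefore the treewidth is 2.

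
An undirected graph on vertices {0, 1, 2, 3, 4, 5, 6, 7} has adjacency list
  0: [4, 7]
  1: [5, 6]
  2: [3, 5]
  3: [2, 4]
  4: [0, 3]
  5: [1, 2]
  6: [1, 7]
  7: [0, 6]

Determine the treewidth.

A width-2 tree decomposition is:
Bags: B1 = {2, 3, 5}  B2 = {3, 4, 5}  B3 = {0, 4, 5}  B4 = {0, 5, 7}  B5 = {5, 6, 7}  B6 = {1, 5, 6}
Tree: B1–B2, B2–B3, B3–B4, B4–B5, B5–B6
Each bag holds 3 vertices, so the decomposition has width 2, which upper-bounds the treewidth. For the lower bound, G contains the cycle 5–2–3–4–0–7–6–1–5, so G is not a forest; only forests have treewidth ≤ 1, hence tw(G) ≥ 2. The upper and lower bounds meet at 2, so that is the treewidth.

2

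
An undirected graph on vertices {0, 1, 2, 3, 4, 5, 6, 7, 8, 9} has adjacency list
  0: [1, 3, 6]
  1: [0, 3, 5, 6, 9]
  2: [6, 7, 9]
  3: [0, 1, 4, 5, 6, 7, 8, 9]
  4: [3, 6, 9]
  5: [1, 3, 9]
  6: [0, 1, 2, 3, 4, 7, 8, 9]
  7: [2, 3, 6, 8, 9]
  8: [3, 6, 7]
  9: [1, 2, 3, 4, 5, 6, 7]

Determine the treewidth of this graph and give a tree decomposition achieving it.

Every bag has size at most 4, so the width is 4 − 1 = 3 and tw(G) ≤ 3. On the other hand G contains the 4-clique {2, 6, 7, 9}. A clique must lie in a single bag of any decomposition, so no decomposition can have width below 3. The upper and lower bounds meet at 3, so that is the treewidth.

Treewidth 3.
One such decomposition:
Bags: B1 = {3, 4, 6, 9}  B2 = {3, 6, 7, 9}  B3 = {1, 3, 6, 9}  B4 = {0, 1, 3, 6}  B5 = {3, 6, 7, 8}  B6 = {1, 3, 5, 9}  B7 = {2, 6, 7, 9}
Tree: B1–B2, B1–B3, B3–B4, B2–B5, B3–B6, B2–B7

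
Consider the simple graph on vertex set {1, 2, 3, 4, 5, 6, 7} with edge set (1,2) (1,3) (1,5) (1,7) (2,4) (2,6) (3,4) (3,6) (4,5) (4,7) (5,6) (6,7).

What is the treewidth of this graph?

3

A width-3 tree decomposition is:
Bags: B1 = {1, 4, 5, 6}  B2 = {1, 2, 4, 6}  B3 = {1, 3, 4, 6}  B4 = {1, 4, 6, 7}
Tree: B1–B2, B2–B3, B3–B4
Every bag has size at most 4, so the width is 4 − 1 = 3 and tw(G) ≤ 3. For the lower bound: the 4 vertex sets {5,6}, {1,2}, {4}, {3} are disjoint, each induces a connected subgraph, and every pair is joined by at least one edge of G. Contracting each set to a single vertex therefore yields K_{4} as a minor, and since treewidth is minor-monotone, tw(G) ≥ tw(K_{4}) = 3. Hence tw(G) = 3 exactly.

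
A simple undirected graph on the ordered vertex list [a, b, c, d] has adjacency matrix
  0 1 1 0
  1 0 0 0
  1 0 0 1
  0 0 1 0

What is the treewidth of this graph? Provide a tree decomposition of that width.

Every bag has size at most 2, so the width is 2 − 1 = 1 and tw(G) ≤ 1. Since G has at least one edge (e.g. b–a), it is not an edgeless graph, so tw(G) ≥ 1. Combining the bounds, tw(G) = 1.

Treewidth 1.
Bags: B1 = {a, b}  B2 = {a, c}  B3 = {c, d}
Tree: B1–B2, B2–B3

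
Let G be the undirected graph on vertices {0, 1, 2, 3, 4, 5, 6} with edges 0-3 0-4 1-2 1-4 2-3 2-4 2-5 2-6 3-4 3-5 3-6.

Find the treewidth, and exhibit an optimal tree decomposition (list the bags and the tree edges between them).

Treewidth 2.
One optimal decomposition is:
Bags: B1 = {2, 3, 4}  B2 = {2, 3, 6}  B3 = {2, 3, 5}  B4 = {1, 2, 4}  B5 = {0, 3, 4}
Tree: B1–B2, B1–B3, B1–B4, B1–B5

The largest bag has 3 vertices, giving width 2; this decomposition certifies tw(G) ≤ 2. For the lower bound, the 3 vertices {0, 3, 4} are pairwise adjacent, and any tree decomposition puts a clique entirely inside one bag — forcing width ≥ 2. Hence tw(G) = 2 exactly.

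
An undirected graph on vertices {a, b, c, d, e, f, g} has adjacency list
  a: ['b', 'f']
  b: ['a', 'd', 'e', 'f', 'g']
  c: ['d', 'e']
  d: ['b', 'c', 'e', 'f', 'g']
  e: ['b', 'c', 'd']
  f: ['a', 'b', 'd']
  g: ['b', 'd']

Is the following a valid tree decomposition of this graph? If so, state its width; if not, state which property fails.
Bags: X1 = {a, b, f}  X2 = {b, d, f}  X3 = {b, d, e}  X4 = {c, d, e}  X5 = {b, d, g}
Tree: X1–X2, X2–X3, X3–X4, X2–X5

Yes; width 2.

Checking the three conditions: (i) the bags cover all of {a, b, c, d, e, f, g}; (ii) for each edge, some bag contains both endpoints; (iii) the bags containing any fixed vertex form a subtree. All hold, so the decomposition is valid with width 3 − 1 = 2.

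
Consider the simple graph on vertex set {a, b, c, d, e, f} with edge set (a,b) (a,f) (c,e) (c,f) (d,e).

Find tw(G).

1

A width-1 tree decomposition is:
Bags: B1 = {d, e}  B2 = {c, e}  B3 = {c, f}  B4 = {a, f}  B5 = {a, b}
Tree: B1–B2, B2–B3, B3–B4, B4–B5
Each bag holds 2 vertices, so the decomposition has width 1, which upper-bounds the treewidth. G has an edge, so its treewidth is at least 1. Therefore the treewidth is 1.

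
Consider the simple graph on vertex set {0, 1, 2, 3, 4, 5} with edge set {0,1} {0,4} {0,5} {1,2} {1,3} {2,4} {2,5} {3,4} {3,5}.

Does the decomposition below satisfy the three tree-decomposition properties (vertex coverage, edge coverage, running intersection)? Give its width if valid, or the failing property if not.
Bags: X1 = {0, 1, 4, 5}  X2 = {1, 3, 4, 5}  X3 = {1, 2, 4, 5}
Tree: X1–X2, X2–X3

Every vertex of G appears in some bag (union = {0, 1, 2, 3, 4, 5}); every edge is covered by a bag; and for each vertex v the set of bags containing v is connected in the bag tree. The decomposition is therefore valid. The largest bag has 4 vertices, so the width is 3.

Yes; width 3.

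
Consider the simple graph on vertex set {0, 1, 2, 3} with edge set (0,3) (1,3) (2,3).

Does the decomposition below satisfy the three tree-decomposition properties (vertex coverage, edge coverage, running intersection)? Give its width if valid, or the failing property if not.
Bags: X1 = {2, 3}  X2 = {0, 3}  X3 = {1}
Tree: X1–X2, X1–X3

A tree decomposition must satisfy three properties: every vertex lies in some bag; for every edge, both endpoints lie together in some bag; and for every vertex, the bags containing it form a connected subtree. Here edge (3,1) lies in no bag, so the decomposition is invalid.

No — edge (3,1) lies in no bag.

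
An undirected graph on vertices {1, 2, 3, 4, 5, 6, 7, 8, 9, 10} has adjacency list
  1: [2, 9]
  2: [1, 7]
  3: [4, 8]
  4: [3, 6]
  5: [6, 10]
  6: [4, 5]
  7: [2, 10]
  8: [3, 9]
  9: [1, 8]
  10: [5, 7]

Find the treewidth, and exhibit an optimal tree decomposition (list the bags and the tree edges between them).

Treewidth 2.
One such decomposition:
Bags: B1 = {5, 7, 10}  B2 = {2, 5, 7}  B3 = {1, 2, 5}  B4 = {1, 5, 9}  B5 = {5, 8, 9}  B6 = {3, 5, 8}  B7 = {3, 4, 5}  B8 = {4, 5, 6}
Tree: B1–B2, B2–B3, B3–B4, B4–B5, B5–B6, B6–B7, B7–B8

Every bag has size at most 3, so the width is 3 − 1 = 2 and tw(G) ≤ 2. The edges 5–10–7–2–1–9–8–3–4–6–5 form a cycle, so G is not a tree and its treewidth is at least 2. The upper and lower bounds meet at 2, so that is the treewidth.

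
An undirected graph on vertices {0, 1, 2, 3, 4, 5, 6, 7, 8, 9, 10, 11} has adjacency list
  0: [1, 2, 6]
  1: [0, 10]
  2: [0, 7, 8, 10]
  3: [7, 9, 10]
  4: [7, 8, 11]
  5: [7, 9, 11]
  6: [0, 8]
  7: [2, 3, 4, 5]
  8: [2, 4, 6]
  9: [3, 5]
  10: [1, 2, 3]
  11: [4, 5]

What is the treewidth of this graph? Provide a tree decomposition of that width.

Treewidth 3.
One optimal decomposition is:
Bags: B1 = {0, 1, 6, 10}  B2 = {0, 2, 6, 10}  B3 = {2, 6, 8, 10}  B4 = {2, 3, 8, 10}  B5 = {2, 3, 7, 8}  B6 = {3, 4, 7, 8}  B7 = {3, 4, 7, 9}  B8 = {4, 5, 7, 9}  B9 = {4, 5, 9, 11}
Tree: B1–B2, B2–B3, B3–B4, B4–B5, B5–B6, B6–B7, B7–B8, B8–B9

Each bag holds 4 vertices, so the decomposition has width 3, which upper-bounds the treewidth. For the lower bound: the 4 vertex sets {0,1,6}, {10}, {2}, {3,4,7,8} are disjoint, each induces a connected subgraph, and every pair is joined by at least one edge of G. Contracting each set to a single vertex therefore yields K_{4} as a minor, and since treewidth is minor-monotone, tw(G) ≥ tw(K_{4}) = 3. Combining the bounds, tw(G) = 3.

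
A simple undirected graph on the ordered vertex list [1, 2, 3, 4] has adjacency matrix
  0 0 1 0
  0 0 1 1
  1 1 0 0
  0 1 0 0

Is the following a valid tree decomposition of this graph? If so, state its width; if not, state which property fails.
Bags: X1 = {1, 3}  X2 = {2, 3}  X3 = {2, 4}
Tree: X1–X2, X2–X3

Yes; width 1.

Vertex coverage: the bags together contain {1, 2, 3, 4}, the full vertex set. Edge coverage: each edge of G has both endpoints in at least one bag. Running intersection: for every vertex, the bags containing it form a connected subtree. All three properties hold, so this is a valid tree decomposition of width max|bag| − 1 = 1, and hence tw(G) ≤ 1.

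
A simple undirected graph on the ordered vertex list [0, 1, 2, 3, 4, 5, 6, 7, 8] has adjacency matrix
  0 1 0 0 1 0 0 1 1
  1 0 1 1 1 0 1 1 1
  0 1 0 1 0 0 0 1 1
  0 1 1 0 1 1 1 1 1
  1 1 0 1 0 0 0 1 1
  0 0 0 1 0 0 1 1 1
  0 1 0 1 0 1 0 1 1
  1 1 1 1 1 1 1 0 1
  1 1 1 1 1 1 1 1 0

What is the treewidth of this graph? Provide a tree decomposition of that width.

Each bag holds 5 vertices, so the decomposition has width 4, which upper-bounds the treewidth. On the other hand G contains the 5-clique {0, 1, 4, 7, 8}. A clique must lie in a single bag of any decomposition, so no decomposition can have width below 4. Combining the bounds, tw(G) = 4.

Treewidth 4.
One such decomposition:
Bags: B1 = {1, 3, 4, 7, 8}  B2 = {0, 1, 4, 7, 8}  B3 = {1, 3, 6, 7, 8}  B4 = {3, 5, 6, 7, 8}  B5 = {1, 2, 3, 7, 8}
Tree: B1–B2, B1–B3, B3–B4, B3–B5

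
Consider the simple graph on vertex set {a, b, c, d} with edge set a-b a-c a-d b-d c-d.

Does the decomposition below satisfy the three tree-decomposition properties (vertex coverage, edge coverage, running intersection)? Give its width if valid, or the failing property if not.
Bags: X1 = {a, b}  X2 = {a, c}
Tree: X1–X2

A tree decomposition must satisfy three properties: every vertex lies in some bag; for every edge, both endpoints lie together in some bag; and for every vertex, the bags containing it form a connected subtree. Here vertex d appears in no bag, so the decomposition is invalid.

No — vertex d appears in no bag.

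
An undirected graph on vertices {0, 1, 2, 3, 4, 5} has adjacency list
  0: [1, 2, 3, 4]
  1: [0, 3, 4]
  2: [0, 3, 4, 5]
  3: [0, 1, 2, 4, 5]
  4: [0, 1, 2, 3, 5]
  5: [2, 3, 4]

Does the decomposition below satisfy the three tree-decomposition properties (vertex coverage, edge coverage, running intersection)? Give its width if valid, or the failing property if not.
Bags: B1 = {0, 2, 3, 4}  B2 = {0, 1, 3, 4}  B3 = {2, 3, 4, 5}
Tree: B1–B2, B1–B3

Every vertex of G appears in some bag (union = {0, 1, 2, 3, 4, 5}); every edge is covered by a bag; and for each vertex v the set of bags containing v is connected in the bag tree. The decomposition is therefore valid. The largest bag has 4 vertices, so the width is 3.

Yes; width 3.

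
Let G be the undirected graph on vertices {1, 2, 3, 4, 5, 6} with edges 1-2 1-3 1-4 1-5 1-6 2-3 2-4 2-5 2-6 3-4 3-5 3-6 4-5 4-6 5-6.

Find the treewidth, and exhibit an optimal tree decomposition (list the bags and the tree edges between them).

With just one bag of size 6, the width is 6 − 1 = 5, so tw(G) ≤ 5. On the other hand G contains the 6-clique {1, 2, 3, 4, 5, 6}. A clique must lie in a single bag of any decomposition, so no decomposition can have width below 5. Hence tw(G) = 5 exactly.

Treewidth 5.
One such decomposition:
Bags: B1 = {1, 2, 3, 4, 5, 6}
Tree: (single bag)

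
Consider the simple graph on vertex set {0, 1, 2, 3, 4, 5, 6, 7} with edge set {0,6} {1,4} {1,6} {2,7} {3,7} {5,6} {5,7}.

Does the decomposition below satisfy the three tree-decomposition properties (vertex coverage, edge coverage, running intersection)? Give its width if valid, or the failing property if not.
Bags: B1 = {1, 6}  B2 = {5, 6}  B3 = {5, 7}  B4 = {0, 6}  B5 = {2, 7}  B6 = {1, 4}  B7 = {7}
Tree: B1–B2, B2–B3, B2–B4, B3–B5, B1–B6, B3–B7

No — vertex 3 appears in no bag.

A tree decomposition must satisfy three properties: every vertex lies in some bag; for every edge, both endpoints lie together in some bag; and for every vertex, the bags containing it form a connected subtree. Here vertex 3 appears in no bag, so the decomposition is invalid.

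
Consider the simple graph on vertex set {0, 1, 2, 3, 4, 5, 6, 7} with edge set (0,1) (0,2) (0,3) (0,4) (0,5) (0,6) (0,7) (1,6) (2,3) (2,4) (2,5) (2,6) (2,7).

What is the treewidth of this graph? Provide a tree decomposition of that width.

Treewidth 2.
Bags: B1 = {0, 2, 6}  B2 = {0, 2, 5}  B3 = {0, 2, 7}  B4 = {0, 1, 6}  B5 = {0, 2, 3}  B6 = {0, 2, 4}
Tree: B1–B2, B2–B3, B1–B4, B1–B5, B1–B6

Every bag has size at most 3, so the width is 3 − 1 = 2 and tw(G) ≤ 2. Conversely, {0, 1, 6} is a clique of size 3, and the vertices of any clique must share a bag in every tree decomposition; so some bag has ≥ 3 vertices and tw(G) ≥ 2. Combining the bounds, tw(G) = 2.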